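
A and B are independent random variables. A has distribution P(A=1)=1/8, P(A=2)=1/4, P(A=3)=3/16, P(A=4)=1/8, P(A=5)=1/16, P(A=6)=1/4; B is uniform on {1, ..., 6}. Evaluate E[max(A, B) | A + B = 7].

81/16

P(A + B = 7) = 1/6.
Summing max(A,B)·P(x,y) over outcomes with A + B = 7 gives 27/32.
E[max(A, B) | A + B = 7] = (27/32) / (1/6) = 81/16.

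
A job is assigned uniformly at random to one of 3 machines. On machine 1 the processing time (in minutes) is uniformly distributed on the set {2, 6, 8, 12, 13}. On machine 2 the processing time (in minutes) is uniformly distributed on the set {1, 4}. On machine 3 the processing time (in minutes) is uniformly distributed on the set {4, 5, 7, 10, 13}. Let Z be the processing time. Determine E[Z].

37/6

E[Z | machine 1] = (2+6+8+12+13)/5 = 41/5.
E[Z | machine 2] = (1+4)/2 = 5/2.
E[Z | machine 3] = (4+5+7+10+13)/5 = 39/5.
By the law of total expectation,
E[Z] = (1/3)·(41/5) + (1/3)·(5/2) + (1/3)·(39/5) = 37/6.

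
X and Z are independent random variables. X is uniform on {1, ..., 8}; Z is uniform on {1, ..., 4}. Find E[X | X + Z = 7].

Outcomes with X + Z = 7: (3,4), (4,3), (5,2), (6,1), each with probability 1/32.
E[X | X + Z = 7] = (3 + 4 + 5 + 6) / 4 = 9/2.

9/2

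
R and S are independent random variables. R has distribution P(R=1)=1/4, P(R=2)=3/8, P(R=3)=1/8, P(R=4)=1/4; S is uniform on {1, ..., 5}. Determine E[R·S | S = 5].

P(S = 5) = 1/5.
Summing RS·P(x,y) over outcomes with S = 5 gives 19/8.
E[R·S | S = 5] = (19/8) / (1/5) = 95/8.

95/8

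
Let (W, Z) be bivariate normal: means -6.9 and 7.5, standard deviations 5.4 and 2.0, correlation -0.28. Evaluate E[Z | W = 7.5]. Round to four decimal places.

The regression of Z on W has slope ρ·σ_Z/σ_W and passes through (μ_W, μ_Z).
E[Z | W=7.5] = 7.5 + (-0.28)·(2.0/5.4)·(7.5 − (-6.9)) = 7.5 + (-0.1037)·(14.4) = 6.0067.

6.0067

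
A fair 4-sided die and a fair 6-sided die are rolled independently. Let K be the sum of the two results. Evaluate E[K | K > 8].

28/3

P(K > 8) = 1/8.
Σ over the event: 9·1/12 + 10·1/24 = 7/6.
E[K | K > 8] = (7/6) / (1/8) = 28/3.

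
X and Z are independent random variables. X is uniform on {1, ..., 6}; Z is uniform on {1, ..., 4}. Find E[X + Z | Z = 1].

Outcomes with Z = 1: (1,1), (2,1), (3,1), (4,1), (5,1), (6,1), each with probability 1/24.
E[X + Z | Z = 1] = (2 + 3 + 4 + 5 + 6 + 7) / 6 = 9/2.

9/2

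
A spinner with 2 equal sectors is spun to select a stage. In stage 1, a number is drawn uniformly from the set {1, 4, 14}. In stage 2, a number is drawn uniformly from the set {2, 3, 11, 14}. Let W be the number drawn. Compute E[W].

83/12

E[W | stage 1] = (1+4+14)/3 = 19/3.
E[W | stage 2] = (2+3+11+14)/4 = 15/2.
By the law of total expectation,
E[W] = (1/2)·(19/3) + (1/2)·(15/2) = 83/12.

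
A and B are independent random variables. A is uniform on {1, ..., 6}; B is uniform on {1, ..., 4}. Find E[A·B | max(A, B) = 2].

8/3

Outcomes with max(A, B) = 2: (1,2), (2,1), (2,2), each with probability 1/24.
E[A·B | max(A, B) = 2] = (2 + 2 + 4) / 3 = 8/3.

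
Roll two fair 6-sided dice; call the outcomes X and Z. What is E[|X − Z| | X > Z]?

7/3

P(X > Z) = 5/12.
Summing |X−Z|·P(x,y) over outcomes with X > Z gives 35/36.
E[|X − Z| | X > Z] = (35/36) / (5/12) = 7/3.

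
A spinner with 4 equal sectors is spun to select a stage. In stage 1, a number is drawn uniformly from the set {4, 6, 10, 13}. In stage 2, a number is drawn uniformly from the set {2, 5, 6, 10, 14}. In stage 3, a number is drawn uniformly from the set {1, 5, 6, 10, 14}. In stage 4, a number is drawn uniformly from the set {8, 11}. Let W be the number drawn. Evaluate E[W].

E[W | stage 1] = (4+6+10+13)/4 = 33/4.
E[W | stage 2] = (2+5+6+10+14)/5 = 37/5.
E[W | stage 3] = (1+5+6+10+14)/5 = 36/5.
E[W | stage 4] = (8+11)/2 = 19/2.
E[W] = (1/4)·(33/4) + (1/4)·(37/5) + (1/4)·(36/5) + (1/4)·(19/2) = 647/80.

647/80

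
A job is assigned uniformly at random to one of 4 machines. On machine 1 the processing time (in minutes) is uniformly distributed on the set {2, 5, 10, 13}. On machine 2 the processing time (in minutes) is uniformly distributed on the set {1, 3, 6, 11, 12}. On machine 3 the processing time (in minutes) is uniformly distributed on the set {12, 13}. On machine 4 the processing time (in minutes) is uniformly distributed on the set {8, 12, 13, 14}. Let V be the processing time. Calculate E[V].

E[V | machine 1] = (2+5+10+13)/4 = 15/2.
E[V | machine 2] = (1+3+6+11+12)/5 = 33/5.
E[V | machine 3] = (12+13)/2 = 25/2.
E[V | machine 4] = (8+12+13+14)/4 = 47/4.
By the law of total expectation,
E[V] = (1/4)·(15/2) + (1/4)·(33/5) + (1/4)·(25/2) + (1/4)·(47/4) = 767/80.

767/80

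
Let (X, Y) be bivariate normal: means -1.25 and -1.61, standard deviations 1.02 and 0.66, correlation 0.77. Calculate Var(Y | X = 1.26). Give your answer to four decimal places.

0.1773

Var(Y | X=x) = (1 − ρ²)·σ_Y².
Var(Y | X=1.26) = (0.66)²·(1 − (0.77)²) = 0.4356·0.4071 = 0.1773.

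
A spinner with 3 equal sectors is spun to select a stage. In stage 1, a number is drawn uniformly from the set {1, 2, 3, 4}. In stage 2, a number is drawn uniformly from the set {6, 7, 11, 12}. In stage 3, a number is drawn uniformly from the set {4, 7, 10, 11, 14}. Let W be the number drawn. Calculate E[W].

69/10

E[W | stage 1] = (1+2+3+4)/4 = 5/2.
E[W | stage 2] = (6+7+11+12)/4 = 9.
E[W | stage 3] = (4+7+10+11+14)/5 = 46/5.
E[W] = (1/3)·(5/2) + (1/3)·(9) + (1/3)·(46/5) = 69/10.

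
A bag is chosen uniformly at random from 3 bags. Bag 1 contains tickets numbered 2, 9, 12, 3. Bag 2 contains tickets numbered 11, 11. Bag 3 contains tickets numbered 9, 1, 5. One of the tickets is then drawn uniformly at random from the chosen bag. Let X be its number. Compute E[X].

E[X | bag 1] = (2+9+12+3)/4 = 13/2.
E[X | bag 2] = (11+11)/2 = 11.
E[X | bag 3] = (9+1+5)/3 = 5.
By the law of total expectation,
E[X] = (1/3)·(13/2) + (1/3)·(11) + (1/3)·(5) = 15/2.

15/2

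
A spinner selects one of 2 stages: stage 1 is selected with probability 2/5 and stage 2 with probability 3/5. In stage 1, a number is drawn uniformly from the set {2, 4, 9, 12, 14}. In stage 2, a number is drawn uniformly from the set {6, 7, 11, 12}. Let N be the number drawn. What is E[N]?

217/25

E[N | stage 1] = (2+4+9+12+14)/5 = 41/5.
E[N | stage 2] = (6+7+11+12)/4 = 9.
E[N] = (2/5)·(41/5) + (3/5)·(9) = 217/25.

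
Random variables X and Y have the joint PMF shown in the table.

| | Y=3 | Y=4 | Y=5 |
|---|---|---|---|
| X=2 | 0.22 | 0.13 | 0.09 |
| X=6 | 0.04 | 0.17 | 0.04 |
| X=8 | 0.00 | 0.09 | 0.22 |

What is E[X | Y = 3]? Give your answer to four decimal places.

2.6154

P(Y = 3) = 0.26.
Σ X·P over the event = 2·(0.22) + 6·(0.04) = 0.68.
E[X | Y = 3] = (0.68) / (0.26) = 2.6154.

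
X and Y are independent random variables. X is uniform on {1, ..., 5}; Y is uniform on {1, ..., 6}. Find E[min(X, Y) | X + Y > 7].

Outcomes with X + Y > 7: (2,6), (3,5), (3,6), (4,4), (4,5), (4,6), (5,3), (5,4), (5,5), (5,6), each with probability 1/30.
E[min(X, Y) | X + Y > 7] = (2 + 3 + 3 + 4 + 4 + 4 + 3 + 4 + 5 + 5) / 10 = 37/10.

37/10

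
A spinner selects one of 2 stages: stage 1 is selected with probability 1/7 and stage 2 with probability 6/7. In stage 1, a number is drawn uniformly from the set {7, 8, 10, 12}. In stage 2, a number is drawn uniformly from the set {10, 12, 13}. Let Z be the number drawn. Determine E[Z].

317/28

E[Z | stage 1] = (7+8+10+12)/4 = 37/4.
E[Z | stage 2] = (10+12+13)/3 = 35/3.
E[Z] = (1/7)·(37/4) + (6/7)·(35/3) = 317/28.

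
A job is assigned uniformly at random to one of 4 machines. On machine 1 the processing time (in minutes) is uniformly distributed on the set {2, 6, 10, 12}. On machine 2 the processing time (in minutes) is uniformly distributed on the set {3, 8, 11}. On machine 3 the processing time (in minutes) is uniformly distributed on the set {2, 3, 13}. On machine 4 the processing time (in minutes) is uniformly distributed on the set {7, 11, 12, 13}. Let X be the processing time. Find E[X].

379/48

E[X | machine 1] = (2+6+10+12)/4 = 15/2.
E[X | machine 2] = (3+8+11)/3 = 22/3.
E[X | machine 3] = (2+3+13)/3 = 6.
E[X | machine 4] = (7+11+12+13)/4 = 43/4.
E[X] = (1/4)·(15/2) + (1/4)·(22/3) + (1/4)·(6) + (1/4)·(43/4) = 379/48.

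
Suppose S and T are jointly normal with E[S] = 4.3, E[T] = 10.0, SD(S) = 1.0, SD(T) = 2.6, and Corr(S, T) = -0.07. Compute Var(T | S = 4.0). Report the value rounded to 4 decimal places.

6.7269

Var(T | S=x) = (1 − ρ²)·σ_T².
Var(T | S=4.0) = (2.6)²·(1 − (-0.07)²) = 6.76·0.9951 = 6.7269.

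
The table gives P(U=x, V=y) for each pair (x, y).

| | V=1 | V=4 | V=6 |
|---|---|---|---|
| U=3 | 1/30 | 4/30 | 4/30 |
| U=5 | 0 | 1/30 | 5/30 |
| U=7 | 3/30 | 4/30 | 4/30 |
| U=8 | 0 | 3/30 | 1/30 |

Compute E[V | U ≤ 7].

P(U ≤ 7) = 13/15.
Σ V·P over the event = 1·(1/30) + 4·(4/30) + 6·(4/30) + 4·(1/30) + 6·(5/30) + 1·(3/30) + 4·(4/30) + 6·(4/30) = 59/15.
E[V | U ≤ 7] = (59/15) / (13/15) = 59/13.

59/13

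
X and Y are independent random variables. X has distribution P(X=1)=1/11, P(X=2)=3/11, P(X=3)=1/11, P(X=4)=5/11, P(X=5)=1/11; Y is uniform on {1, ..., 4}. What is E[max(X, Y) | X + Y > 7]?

P(X + Y > 7) = 7/44.
Summing max(X,Y)·P(x,y) over outcomes with X + Y > 7 gives 15/22.
E[max(X, Y) | X + Y > 7] = (15/22) / (7/44) = 30/7.

30/7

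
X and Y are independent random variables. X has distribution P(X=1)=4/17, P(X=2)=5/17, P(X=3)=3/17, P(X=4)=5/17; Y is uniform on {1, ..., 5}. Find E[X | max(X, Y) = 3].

41/18

P(max(X, Y) = 3) = 18/85.
Summing X·P(x,y) over outcomes with max(X, Y) = 3 gives 41/85.
E[X | max(X, Y) = 3] = (41/85) / (18/85) = 41/18.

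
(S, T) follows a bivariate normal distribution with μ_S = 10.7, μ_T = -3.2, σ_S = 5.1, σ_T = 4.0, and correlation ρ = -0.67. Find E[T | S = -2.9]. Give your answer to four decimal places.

For a bivariate normal, E[T | S=x] = μ_T + ρ·(σ_T/σ_S)·(x − μ_S).
E[T | S=-2.9] = -3.2 + (-0.67)·(4.0/5.1)·(-2.9 − (10.7)) = -3.2 + (-0.52549)·(-13.6) = 3.9467.

3.9467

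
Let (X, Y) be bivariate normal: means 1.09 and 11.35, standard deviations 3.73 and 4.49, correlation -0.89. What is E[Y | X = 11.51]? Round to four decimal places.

0.1866

E[Y | X=x] = μ_Y + ρ(σ_Y/σ_X)(x − μ_X) for jointly normal variables.
E[Y | X=11.51] = 11.35 + (-0.89)·(4.49/3.73)·(11.51 − (1.09)) = 11.35 + (-1.07134)·(10.42) = 0.1866.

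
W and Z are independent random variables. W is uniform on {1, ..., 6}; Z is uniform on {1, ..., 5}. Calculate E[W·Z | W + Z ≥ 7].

P(W + Z ≥ 7) = 1/2.
Summing WZ·P(x,y) over outcomes with W + Z ≥ 7 gives 49/6.
E[W·Z | W + Z ≥ 7] = (49/6) / (1/2) = 49/3.

49/3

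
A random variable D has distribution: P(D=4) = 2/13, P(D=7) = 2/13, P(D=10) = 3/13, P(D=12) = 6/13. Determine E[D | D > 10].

12

P(D > 10) = 6/13.
Σ over the event: 12·6/13 = 72/13.
E[D | D > 10] = (72/13) / (6/13) = 12.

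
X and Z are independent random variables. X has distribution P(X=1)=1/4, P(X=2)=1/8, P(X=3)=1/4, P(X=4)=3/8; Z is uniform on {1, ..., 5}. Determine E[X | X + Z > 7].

P(X + Z > 7) = 1/5.
Summing X·P(x,y) over outcomes with X + Z > 7 gives 3/4.
E[X | X + Z > 7] = (3/4) / (1/5) = 15/4.

15/4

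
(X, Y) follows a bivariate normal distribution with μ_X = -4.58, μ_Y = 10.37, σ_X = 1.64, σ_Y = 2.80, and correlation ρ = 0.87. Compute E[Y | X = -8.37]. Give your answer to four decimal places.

4.7405

For a bivariate normal, E[Y | X=x] = μ_Y + ρ·(σ_Y/σ_X)·(x − μ_X).
E[Y | X=-8.37] = 10.37 + (0.87)·(2.80/1.64)·(-8.37 − (-4.58)) = 10.37 + (1.485366)·(-3.79) = 4.7405.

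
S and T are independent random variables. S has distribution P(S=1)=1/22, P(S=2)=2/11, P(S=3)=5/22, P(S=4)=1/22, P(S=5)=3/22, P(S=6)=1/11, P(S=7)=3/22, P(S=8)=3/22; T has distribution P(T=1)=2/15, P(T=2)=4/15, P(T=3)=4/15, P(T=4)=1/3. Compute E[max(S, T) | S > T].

1226/213

P(S > T) = 71/110.
Summing max(S,T)·P(x,y) over outcomes with S > T gives 613/165.
E[max(S, T) | S > T] = (613/165) / (71/110) = 1226/213.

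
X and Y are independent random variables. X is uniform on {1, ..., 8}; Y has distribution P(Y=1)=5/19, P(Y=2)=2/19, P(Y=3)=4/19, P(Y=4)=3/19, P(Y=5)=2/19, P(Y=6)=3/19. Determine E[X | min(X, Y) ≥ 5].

P(min(X, Y) ≥ 5) = 5/38.
Summing X·P(x,y) over outcomes with min(X, Y) ≥ 5 gives 65/76.
E[X | min(X, Y) ≥ 5] = (65/76) / (5/38) = 13/2.

13/2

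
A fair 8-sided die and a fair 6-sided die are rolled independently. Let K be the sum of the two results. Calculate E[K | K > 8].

P(K > 8) = 7/16.
Σ over the event: 9·1/8 + 10·5/48 + 11·1/12 + 12·1/16 + 13·1/24 + 14·1/48 = 14/3.
E[K | K > 8] = (14/3) / (7/16) = 32/3.

32/3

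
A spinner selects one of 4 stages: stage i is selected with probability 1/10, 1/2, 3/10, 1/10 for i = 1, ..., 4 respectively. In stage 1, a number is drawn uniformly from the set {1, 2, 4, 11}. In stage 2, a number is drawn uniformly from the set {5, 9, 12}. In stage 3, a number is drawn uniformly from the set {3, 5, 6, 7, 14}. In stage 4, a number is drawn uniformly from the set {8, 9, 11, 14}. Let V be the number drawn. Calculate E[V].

E[V | stage 1] = (1+2+4+11)/4 = 9/2.
E[V | stage 2] = (5+9+12)/3 = 26/3.
E[V | stage 3] = (3+5+6+7+14)/5 = 7.
E[V | stage 4] = (8+9+11+14)/4 = 21/2.
By the law of total expectation,
E[V] = (1/10)·(9/2) + (1/2)·(26/3) + (3/10)·(7) + (1/10)·(21/2) = 119/15.

119/15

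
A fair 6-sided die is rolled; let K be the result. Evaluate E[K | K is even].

4

Given K is even, K is equally likely to be any of {2, 4, 6}.
E[K | K is even] = (2 + 4 + 6) / 3 = 4.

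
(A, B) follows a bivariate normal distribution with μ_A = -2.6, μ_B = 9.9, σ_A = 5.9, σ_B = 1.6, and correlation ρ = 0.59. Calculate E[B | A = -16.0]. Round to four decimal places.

7.7560

For a bivariate normal, E[B | A=x] = μ_B + ρ·(σ_B/σ_A)·(x − μ_A).
E[B | A=-16.0] = 9.9 + (0.59)·(1.6/5.9)·(-16.0 − (-2.6)) = 9.9 + (0.16)·(-13.4) = 7.7560.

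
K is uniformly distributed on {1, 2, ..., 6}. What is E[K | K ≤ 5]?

3

Given K ≤ 5, K is equally likely to be any of {1, 2, 3, 4, 5}.
E[K | K ≤ 5] = (1 + 2 + 3 + 4 + 5) / 5 = 3.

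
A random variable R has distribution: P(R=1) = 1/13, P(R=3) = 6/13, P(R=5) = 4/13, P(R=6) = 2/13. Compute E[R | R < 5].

19/7

P(R < 5) = 7/13.
Σ over the event: 1·1/13 + 3·6/13 = 19/13.
E[R | R < 5] = (19/13) / (7/13) = 19/7.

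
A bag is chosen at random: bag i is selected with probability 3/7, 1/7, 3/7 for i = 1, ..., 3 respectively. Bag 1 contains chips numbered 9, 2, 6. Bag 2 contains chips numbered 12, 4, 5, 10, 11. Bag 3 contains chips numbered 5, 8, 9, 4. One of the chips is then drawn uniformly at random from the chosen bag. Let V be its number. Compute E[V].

449/70

E[V | bag 1] = (9+2+6)/3 = 17/3.
E[V | bag 2] = (12+4+5+10+11)/5 = 42/5.
E[V | bag 3] = (5+8+9+4)/4 = 13/2.
By the law of total expectation,
E[V] = (3/7)·(17/3) + (1/7)·(42/5) + (3/7)·(13/2) = 449/70.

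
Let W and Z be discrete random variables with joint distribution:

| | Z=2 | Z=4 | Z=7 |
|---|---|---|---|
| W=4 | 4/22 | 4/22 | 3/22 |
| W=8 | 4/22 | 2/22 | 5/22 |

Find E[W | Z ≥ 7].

13/2

P(Z ≥ 7) = 4/11.
Σ W·P over the event = 4·(3/22) + 8·(5/22) = 26/11.
E[W | Z ≥ 7] = (26/11) / (4/11) = 13/2.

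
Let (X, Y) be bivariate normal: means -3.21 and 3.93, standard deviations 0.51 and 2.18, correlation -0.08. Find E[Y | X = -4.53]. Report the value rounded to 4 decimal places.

4.3814

The regression of Y on X has slope ρ·σ_Y/σ_X and passes through (μ_X, μ_Y).
E[Y | X=-4.53] = 3.93 + (-0.08)·(2.18/0.51)·(-4.53 − (-3.21)) = 3.93 + (-0.34196)·(-1.32) = 4.3814.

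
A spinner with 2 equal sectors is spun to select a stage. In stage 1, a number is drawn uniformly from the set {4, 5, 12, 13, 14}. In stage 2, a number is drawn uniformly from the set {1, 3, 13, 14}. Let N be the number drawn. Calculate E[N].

E[N | stage 1] = (4+5+12+13+14)/5 = 48/5.
E[N | stage 2] = (1+3+13+14)/4 = 31/4.
By the law of total expectation,
E[N] = (1/2)·(48/5) + (1/2)·(31/4) = 347/40.

347/40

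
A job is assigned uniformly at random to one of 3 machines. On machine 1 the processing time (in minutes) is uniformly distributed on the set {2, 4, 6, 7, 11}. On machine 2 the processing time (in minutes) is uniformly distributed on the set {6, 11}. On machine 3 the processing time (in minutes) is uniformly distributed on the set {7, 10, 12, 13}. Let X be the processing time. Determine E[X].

E[X | machine 1] = (2+4+6+7+11)/5 = 6.
E[X | machine 2] = (6+11)/2 = 17/2.
E[X | machine 3] = (7+10+12+13)/4 = 21/2.
By the law of total expectation,
E[X] = (1/3)·(6) + (1/3)·(17/2) + (1/3)·(21/2) = 25/3.

25/3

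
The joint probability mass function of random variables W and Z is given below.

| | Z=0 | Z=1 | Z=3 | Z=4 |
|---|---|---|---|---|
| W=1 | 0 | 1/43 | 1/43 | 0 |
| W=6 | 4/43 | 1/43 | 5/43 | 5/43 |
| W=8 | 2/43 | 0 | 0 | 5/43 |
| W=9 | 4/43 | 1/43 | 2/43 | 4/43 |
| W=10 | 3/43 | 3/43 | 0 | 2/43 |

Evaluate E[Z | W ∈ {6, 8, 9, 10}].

P(W ∈ {6, 8, 9, 10}) = 41/43.
Summing Z·P(W=x,Z=y) over the conditioning event gives 90/43.
E[Z | W ∈ {6, 8, 9, 10}] = (90/43) / (41/43) = 90/41.

90/41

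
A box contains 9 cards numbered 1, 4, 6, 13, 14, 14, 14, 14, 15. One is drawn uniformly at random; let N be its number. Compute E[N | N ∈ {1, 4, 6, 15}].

P(N ∈ {1, 4, 6, 15}) = 4/9.
Σ over the event: 1·1/9 + 4·1/9 + 6·1/9 + 15·1/9 = 26/9.
E[N | N ∈ {1, 4, 6, 15}] = (26/9) / (4/9) = 13/2.

13/2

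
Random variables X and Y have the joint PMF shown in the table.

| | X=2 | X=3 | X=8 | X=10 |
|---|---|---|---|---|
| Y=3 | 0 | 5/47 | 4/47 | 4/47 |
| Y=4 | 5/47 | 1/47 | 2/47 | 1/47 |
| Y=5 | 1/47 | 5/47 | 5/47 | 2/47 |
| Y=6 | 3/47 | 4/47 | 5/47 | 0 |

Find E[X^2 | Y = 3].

701/13

P(Y = 3) = 13/47.
Σ X^2·P over the event = 9·(5/47) + 64·(4/47) + 100·(4/47) = 701/47.
E[X^2 | Y = 3] = (701/47) / (13/47) = 701/13.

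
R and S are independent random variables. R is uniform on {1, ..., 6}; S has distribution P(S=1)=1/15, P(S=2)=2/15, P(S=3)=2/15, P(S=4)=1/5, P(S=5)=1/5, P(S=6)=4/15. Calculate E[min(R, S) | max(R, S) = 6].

122/35

P(max(R, S) = 6) = 7/18.
Summing min(R,S)·P(x,y) over outcomes with max(R, S) = 6 gives 61/45.
E[min(R, S) | max(R, S) = 6] = (61/45) / (7/18) = 122/35.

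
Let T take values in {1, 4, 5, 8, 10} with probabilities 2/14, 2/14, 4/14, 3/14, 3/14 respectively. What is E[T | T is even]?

31/4

P(T is even) = 4/7.
Σ over the event: 4·1/7 + 8·3/14 + 10·3/14 = 31/7.
E[T | T is even] = (31/7) / (4/7) = 31/4.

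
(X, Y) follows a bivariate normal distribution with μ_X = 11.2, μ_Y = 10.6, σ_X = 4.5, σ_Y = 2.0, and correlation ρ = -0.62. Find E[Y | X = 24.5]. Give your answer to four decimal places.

6.9351

For a bivariate normal, E[Y | X=x] = μ_Y + ρ·(σ_Y/σ_X)·(x − μ_X).
E[Y | X=24.5] = 10.6 + (-0.62)·(2.0/4.5)·(24.5 − (11.2)) = 10.6 + (-0.27556)·(13.3) = 6.9351.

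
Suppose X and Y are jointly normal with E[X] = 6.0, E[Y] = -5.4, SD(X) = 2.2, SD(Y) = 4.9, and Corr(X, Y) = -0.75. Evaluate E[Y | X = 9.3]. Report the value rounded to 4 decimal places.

-10.9125

The regression of Y on X has slope ρ·σ_Y/σ_X and passes through (μ_X, μ_Y).
E[Y | X=9.3] = -5.4 + (-0.75)·(4.9/2.2)·(9.3 − (6.0)) = -5.4 + (-1.67045)·(3.3) = -10.9125.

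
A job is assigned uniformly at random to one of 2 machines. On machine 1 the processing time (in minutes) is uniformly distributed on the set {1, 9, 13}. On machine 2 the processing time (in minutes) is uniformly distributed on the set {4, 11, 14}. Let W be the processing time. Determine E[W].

26/3

E[W | machine 1] = (1+9+13)/3 = 23/3.
E[W | machine 2] = (4+11+14)/3 = 29/3.
By the law of total expectation,
E[W] = (1/2)·(23/3) + (1/2)·(29/3) = 26/3.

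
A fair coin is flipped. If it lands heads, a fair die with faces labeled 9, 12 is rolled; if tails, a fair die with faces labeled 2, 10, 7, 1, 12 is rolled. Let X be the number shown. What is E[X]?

169/20

E[X | heads] = (9+12)/2 = 21/2.
E[X | tails] = (2+10+7+1+12)/5 = 32/5.
By the law of total expectation,
E[X] = (1/2)·(21/2) + (1/2)·(32/5) = 169/20.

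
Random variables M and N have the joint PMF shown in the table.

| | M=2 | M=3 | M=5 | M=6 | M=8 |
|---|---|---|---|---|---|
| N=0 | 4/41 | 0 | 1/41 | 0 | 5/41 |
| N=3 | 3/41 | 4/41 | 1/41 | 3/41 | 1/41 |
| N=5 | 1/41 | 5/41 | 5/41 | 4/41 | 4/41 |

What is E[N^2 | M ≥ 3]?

P(M ≥ 3) = 33/41.
Summing N^2·P(M=x,N=y) over the conditioning event gives 531/41.
E[N^2 | M ≥ 3] = (531/41) / (33/41) = 177/11.

177/11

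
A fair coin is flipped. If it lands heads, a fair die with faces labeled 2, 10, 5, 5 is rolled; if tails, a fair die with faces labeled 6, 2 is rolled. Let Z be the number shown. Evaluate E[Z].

E[Z | heads] = (2+10+5+5)/4 = 11/2.
E[Z | tails] = (6+2)/2 = 4.
E[Z] = (1/2)·(11/2) + (1/2)·(4) = 19/4.

19/4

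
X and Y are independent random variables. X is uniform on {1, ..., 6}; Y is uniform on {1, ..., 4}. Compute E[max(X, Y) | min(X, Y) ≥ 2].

64/15

P(min(X, Y) ≥ 2) = 5/8.
Summing max(X,Y)·P(x,y) over outcomes with min(X, Y) ≥ 2 gives 8/3.
E[max(X, Y) | min(X, Y) ≥ 2] = (8/3) / (5/8) = 64/15.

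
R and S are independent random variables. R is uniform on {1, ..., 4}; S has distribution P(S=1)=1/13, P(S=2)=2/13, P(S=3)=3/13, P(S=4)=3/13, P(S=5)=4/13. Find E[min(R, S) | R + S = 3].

P(R + S = 3) = 3/52.
Summing min(R,S)·P(x,y) over outcomes with R + S = 3 gives 3/52.
E[min(R, S) | R + S = 3] = (3/52) / (3/52) = 1.

1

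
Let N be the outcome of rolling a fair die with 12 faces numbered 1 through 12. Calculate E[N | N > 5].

Given N > 5, N is equally likely to be any of {6, 7, 8, 9, 10, 11, 12}.
E[N | N > 5] = (6 + 7 + 8 + 9 + 10 + 11 + 12) / 7 = 9.

9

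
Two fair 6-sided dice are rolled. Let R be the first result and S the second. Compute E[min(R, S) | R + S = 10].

Outcomes with R + S = 10: (4,6), (5,5), (6,4), each with probability 1/36.
E[min(R, S) | R + S = 10] = (4 + 5 + 4) / 3 = 13/3.

13/3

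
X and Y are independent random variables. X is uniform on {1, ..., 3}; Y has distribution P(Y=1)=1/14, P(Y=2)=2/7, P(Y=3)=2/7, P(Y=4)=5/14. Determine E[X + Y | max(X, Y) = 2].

P(max(X, Y) = 2) = 3/14.
Summing (X+Y)·P(x,y) over outcomes with max(X, Y) = 2 gives 31/42.
E[X + Y | max(X, Y) = 2] = (31/42) / (3/14) = 31/9.

31/9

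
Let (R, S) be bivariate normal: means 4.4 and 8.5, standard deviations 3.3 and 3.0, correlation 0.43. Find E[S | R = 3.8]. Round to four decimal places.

E[S | R=x] = μ_S + ρ(σ_S/σ_R)(x − μ_R) for jointly normal variables.
E[S | R=3.8] = 8.5 + (0.43)·(3.0/3.3)·(3.8 − (4.4)) = 8.5 + (0.39091)·(-0.6) = 8.2655.

8.2655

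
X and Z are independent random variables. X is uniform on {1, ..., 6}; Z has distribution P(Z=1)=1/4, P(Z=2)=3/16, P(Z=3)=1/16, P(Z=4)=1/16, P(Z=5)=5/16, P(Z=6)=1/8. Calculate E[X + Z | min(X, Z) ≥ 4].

81/8

P(min(X, Z) ≥ 4) = 1/4.
Summing (X+Z)·P(x,y) over outcomes with min(X, Z) ≥ 4 gives 81/32.
E[X + Z | min(X, Z) ≥ 4] = (81/32) / (1/4) = 81/8.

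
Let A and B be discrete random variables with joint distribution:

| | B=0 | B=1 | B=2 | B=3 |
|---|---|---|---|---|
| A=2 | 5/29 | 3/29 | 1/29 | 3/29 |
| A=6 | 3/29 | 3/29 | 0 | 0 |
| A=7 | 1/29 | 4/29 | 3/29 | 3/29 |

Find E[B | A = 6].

P(A = 6) = 6/29.
Σ B·P over the event = 0·(3/29) + 1·(3/29) = 3/29.
E[B | A = 6] = (3/29) / (6/29) = 1/2.

1/2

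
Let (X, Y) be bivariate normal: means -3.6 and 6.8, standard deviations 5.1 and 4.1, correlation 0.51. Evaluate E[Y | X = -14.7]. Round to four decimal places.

2.2490

E[Y | X=x] = μ_Y + ρ(σ_Y/σ_X)(x − μ_X) for jointly normal variables.
E[Y | X=-14.7] = 6.8 + (0.51)·(4.1/5.1)·(-14.7 − (-3.6)) = 6.8 + (0.41)·(-11.1) = 2.2490.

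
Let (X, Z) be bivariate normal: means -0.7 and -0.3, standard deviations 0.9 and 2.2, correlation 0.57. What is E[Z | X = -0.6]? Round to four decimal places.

The regression of Z on X has slope ρ·σ_Z/σ_X and passes through (μ_X, μ_Z).
E[Z | X=-0.6] = -0.3 + (0.57)·(2.2/0.9)·(-0.6 − (-0.7)) = -0.3 + (1.3933)·(0.1) = -0.1607.

-0.1607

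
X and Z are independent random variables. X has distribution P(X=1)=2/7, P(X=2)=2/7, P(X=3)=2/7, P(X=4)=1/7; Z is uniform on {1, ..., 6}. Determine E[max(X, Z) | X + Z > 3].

151/36

P(X + Z > 3) = 6/7.
Summing max(X,Z)·P(x,y) over outcomes with X + Z > 3 gives 151/42.
E[max(X, Z) | X + Z > 3] = (151/42) / (6/7) = 151/36.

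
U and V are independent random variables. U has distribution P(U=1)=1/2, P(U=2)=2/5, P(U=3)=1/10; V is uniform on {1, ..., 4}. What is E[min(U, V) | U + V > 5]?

P(U + V > 5) = 3/20.
Summing min(U,V)·P(x,y) over outcomes with U + V > 5 gives 7/20.
E[min(U, V) | U + V > 5] = (7/20) / (3/20) = 7/3.

7/3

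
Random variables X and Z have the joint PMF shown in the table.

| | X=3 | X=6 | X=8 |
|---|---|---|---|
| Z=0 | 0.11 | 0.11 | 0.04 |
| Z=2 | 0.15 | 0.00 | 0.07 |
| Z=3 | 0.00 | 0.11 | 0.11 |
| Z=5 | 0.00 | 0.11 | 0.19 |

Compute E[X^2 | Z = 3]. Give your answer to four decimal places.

50.0000

P(Z = 3) = 0.22.
Summing X^2·P(X=x,Z=y) over the conditioning event gives 11.00.
E[X^2 | Z = 3] = (11.00) / (0.22) = 50.0000.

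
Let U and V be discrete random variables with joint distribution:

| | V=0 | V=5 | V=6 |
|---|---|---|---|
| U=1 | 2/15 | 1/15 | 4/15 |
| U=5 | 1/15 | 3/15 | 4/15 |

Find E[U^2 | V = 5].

19

P(V = 5) = 4/15.
Summing U^2·P(U=x,V=y) over the conditioning event gives 76/15.
E[U^2 | V = 5] = (76/15) / (4/15) = 19.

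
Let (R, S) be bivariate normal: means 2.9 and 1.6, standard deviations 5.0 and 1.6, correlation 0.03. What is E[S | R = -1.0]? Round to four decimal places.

E[S | R=x] = μ_S + ρ(σ_S/σ_R)(x − μ_R) for jointly normal variables.
E[S | R=-1.0] = 1.6 + (0.03)·(1.6/5.0)·(-1.0 − (2.9)) = 1.6 + (0.0096)·(-3.9) = 1.5626.

1.5626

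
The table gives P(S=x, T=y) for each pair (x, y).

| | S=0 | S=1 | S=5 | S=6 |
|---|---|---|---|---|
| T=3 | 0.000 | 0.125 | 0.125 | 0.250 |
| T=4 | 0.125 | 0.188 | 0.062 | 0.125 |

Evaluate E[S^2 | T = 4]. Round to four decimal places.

12.4760

P(T = 4) = 0.500.
Σ S^2·P over the event = 0·(0.125) + 1·(0.188) + 25·(0.062) + 36·(0.125) = 6.238.
E[S^2 | T = 4] = (6.238) / (0.500) = 12.4760.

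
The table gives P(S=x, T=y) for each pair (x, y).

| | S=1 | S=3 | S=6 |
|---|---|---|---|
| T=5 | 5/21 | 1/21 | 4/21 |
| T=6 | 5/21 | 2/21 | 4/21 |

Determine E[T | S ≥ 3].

P(S ≥ 3) = 11/21.
Σ T·P over the event = 5·(1/21) + 6·(2/21) + 5·(4/21) + 6·(4/21) = 61/21.
E[T | S ≥ 3] = (61/21) / (11/21) = 61/11.

61/11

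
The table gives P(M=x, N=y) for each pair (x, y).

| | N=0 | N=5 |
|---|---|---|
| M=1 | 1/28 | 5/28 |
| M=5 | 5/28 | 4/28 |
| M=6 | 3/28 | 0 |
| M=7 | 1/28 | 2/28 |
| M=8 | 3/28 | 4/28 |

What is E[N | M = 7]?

P(M = 7) = 3/28.
Σ N·P over the event = 0·(1/28) + 5·(2/28) = 5/14.
E[N | M = 7] = (5/14) / (3/28) = 10/3.

10/3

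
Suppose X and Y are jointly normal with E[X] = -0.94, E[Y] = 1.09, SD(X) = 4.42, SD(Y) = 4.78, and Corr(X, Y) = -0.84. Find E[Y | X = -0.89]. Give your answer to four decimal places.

1.0446

For a bivariate normal, E[Y | X=x] = μ_Y + ρ·(σ_Y/σ_X)·(x − μ_X).
E[Y | X=-0.89] = 1.09 + (-0.84)·(4.78/4.42)·(-0.89 − (-0.94)) = 1.09 + (-0.90842)·(0.05) = 1.0446.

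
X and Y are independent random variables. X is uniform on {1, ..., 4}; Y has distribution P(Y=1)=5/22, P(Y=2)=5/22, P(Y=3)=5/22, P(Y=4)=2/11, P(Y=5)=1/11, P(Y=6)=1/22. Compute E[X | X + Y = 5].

P(X + Y = 5) = 19/88.
Summing X·P(x,y) over outcomes with X + Y = 5 gives 49/88.
E[X | X + Y = 5] = (49/88) / (19/88) = 49/19.

49/19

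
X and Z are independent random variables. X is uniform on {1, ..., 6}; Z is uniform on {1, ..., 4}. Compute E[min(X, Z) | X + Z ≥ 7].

Outcomes with X + Z ≥ 7: (3,4), (4,3), (4,4), (5,2), (5,3), (5,4), (6,1), (6,2), (6,3), (6,4), each with probability 1/24.
E[min(X, Z) | X + Z ≥ 7] = (3 + 3 + 4 + 2 + 3 + 4 + 1 + 2 + 3 + 4) / 10 = 29/10.

29/10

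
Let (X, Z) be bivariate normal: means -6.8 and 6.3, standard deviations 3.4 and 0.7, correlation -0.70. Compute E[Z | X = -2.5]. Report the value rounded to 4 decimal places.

For a bivariate normal, E[Z | X=x] = μ_Z + ρ·(σ_Z/σ_X)·(x − μ_X).
E[Z | X=-2.5] = 6.3 + (-0.70)·(0.7/3.4)·(-2.5 − (-6.8)) = 6.3 + (-0.14412)·(4.3) = 5.6803.

5.6803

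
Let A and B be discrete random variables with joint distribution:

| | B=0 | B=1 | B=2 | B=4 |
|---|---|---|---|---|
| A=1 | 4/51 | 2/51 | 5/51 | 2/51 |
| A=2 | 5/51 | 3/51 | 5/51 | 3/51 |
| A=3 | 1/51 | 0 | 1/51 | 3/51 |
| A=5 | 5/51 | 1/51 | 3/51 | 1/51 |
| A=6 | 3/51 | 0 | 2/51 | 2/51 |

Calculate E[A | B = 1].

P(B = 1) = 2/17.
Summing A·P(A=x,B=y) over the conditioning event gives 13/51.
E[A | B = 1] = (13/51) / (2/17) = 13/6.

13/6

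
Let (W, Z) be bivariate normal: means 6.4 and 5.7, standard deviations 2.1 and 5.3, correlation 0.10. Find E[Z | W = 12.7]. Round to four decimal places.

E[Z | W=x] = μ_Z + ρ(σ_Z/σ_W)(x − μ_W) for jointly normal variables.
E[Z | W=12.7] = 5.7 + (0.10)·(5.3/2.1)·(12.7 − (6.4)) = 5.7 + (0.25238)·(6.3) = 7.2900.

7.2900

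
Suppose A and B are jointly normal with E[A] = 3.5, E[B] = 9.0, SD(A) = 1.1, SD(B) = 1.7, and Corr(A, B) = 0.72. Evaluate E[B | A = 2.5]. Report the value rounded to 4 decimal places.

7.8873

For a bivariate normal, E[B | A=x] = μ_B + ρ·(σ_B/σ_A)·(x − μ_A).
E[B | A=2.5] = 9.0 + (0.72)·(1.7/1.1)·(2.5 − (3.5)) = 9.0 + (1.1127)·(-1) = 7.8873.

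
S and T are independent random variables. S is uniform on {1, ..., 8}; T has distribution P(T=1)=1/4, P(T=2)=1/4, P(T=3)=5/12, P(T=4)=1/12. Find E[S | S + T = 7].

P(S + T = 7) = 1/8.
Summing S·P(x,y) over outcomes with S + T = 7 gives 7/12.
E[S | S + T = 7] = (7/12) / (1/8) = 14/3.

14/3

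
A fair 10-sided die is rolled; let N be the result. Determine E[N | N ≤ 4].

5/2

Given N ≤ 4, N is equally likely to be any of {1, 2, 3, 4}.
E[N | N ≤ 4] = (1 + 2 + 3 + 4) / 4 = 5/2.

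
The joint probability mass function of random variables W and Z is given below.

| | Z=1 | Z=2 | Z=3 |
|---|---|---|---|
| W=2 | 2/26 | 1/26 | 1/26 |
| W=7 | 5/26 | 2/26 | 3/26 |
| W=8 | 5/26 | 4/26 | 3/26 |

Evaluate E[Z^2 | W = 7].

P(W = 7) = 5/13.
Σ Z^2·P over the event = 1·(5/26) + 4·(2/26) + 9·(3/26) = 20/13.
E[Z^2 | W = 7] = (20/13) / (5/13) = 4.

4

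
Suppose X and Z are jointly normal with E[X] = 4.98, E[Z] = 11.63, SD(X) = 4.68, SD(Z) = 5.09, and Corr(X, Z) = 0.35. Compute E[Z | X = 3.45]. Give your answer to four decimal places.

11.0476

E[Z | X=x] = μ_Z + ρ(σ_Z/σ_X)(x − μ_X) for jointly normal variables.
E[Z | X=3.45] = 11.63 + (0.35)·(5.09/4.68)·(3.45 − (4.98)) = 11.63 + (0.38066)·(-1.53) = 11.0476.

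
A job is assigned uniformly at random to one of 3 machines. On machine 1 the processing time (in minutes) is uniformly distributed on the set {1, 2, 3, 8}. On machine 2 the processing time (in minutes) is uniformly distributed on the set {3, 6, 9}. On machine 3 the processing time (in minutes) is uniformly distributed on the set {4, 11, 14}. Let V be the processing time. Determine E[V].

115/18

E[V | machine 1] = (1+2+3+8)/4 = 7/2.
E[V | machine 2] = (3+6+9)/3 = 6.
E[V | machine 3] = (4+11+14)/3 = 29/3.
By the law of total expectation,
E[V] = (1/3)·(7/2) + (1/3)·(6) + (1/3)·(29/3) = 115/18.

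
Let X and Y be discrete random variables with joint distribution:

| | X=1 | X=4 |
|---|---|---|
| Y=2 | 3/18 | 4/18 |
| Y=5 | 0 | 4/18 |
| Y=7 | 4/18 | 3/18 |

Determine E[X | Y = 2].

P(Y = 2) = 7/18.
Σ X·P over the event = 1·(3/18) + 4·(4/18) = 19/18.
E[X | Y = 2] = (19/18) / (7/18) = 19/7.

19/7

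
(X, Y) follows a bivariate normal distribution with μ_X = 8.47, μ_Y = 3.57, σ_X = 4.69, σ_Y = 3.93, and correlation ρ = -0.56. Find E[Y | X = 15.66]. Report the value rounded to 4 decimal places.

0.1961

E[Y | X=x] = μ_Y + ρ(σ_Y/σ_X)(x − μ_X) for jointly normal variables.
E[Y | X=15.66] = 3.57 + (-0.56)·(3.93/4.69)·(15.66 − (8.47)) = 3.57 + (-0.46925)·(7.19) = 0.1961.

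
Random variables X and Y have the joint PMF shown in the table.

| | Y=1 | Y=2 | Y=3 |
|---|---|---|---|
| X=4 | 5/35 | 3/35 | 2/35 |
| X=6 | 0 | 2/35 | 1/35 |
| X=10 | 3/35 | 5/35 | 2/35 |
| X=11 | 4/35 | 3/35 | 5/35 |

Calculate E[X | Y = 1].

47/6

P(Y = 1) = 12/35.
Σ X·P over the event = 4·(5/35) + 10·(3/35) + 11·(4/35) = 94/35.
E[X | Y = 1] = (94/35) / (12/35) = 47/6.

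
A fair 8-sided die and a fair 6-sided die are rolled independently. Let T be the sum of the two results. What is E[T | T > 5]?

P(T > 5) = 19/24.
E[T | T > 5] = (43/6) / (19/24) = 172/19.

172/19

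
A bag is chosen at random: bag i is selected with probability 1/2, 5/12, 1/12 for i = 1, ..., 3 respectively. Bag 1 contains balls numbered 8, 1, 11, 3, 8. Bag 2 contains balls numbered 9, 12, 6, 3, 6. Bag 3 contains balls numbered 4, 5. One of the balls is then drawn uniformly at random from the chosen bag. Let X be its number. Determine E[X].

E[X | bag 1] = (8+1+11+3+8)/5 = 31/5.
E[X | bag 2] = (9+12+6+3+6)/5 = 36/5.
E[X | bag 3] = (4+5)/2 = 9/2.
E[X] = (1/2)·(31/5) + (5/12)·(36/5) + (1/12)·(9/2) = 259/40.

259/40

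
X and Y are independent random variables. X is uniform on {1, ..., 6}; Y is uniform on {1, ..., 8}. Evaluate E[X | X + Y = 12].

5

P(X + Y = 12) = 1/16.
Summing X·P(x,y) over outcomes with X + Y = 12 gives 5/16.
E[X | X + Y = 12] = (5/16) / (1/16) = 5.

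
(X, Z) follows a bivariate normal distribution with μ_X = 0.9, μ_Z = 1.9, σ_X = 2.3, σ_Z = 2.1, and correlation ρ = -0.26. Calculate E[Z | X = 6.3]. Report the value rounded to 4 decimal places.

0.6181

For a bivariate normal, E[Z | X=x] = μ_Z + ρ·(σ_Z/σ_X)·(x − μ_X).
E[Z | X=6.3] = 1.9 + (-0.26)·(2.1/2.3)·(6.3 − (0.9)) = 1.9 + (-0.23739)·(5.4) = 0.6181.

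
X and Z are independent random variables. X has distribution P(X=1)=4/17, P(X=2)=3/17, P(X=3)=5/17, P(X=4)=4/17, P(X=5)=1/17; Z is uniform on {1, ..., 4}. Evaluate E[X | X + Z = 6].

P(X + Z = 6) = 13/68.
Summing X·P(x,y) over outcomes with X + Z = 6 gives 21/34.
E[X | X + Z = 6] = (21/34) / (13/68) = 42/13.

42/13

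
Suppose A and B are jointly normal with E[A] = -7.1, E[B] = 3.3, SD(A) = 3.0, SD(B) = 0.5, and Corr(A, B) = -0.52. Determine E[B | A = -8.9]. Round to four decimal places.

3.4560

E[B | A=x] = μ_B + ρ(σ_B/σ_A)(x − μ_A) for jointly normal variables.
E[B | A=-8.9] = 3.3 + (-0.52)·(0.5/3.0)·(-8.9 − (-7.1)) = 3.3 + (-0.086667)·(-1.8) = 3.4560.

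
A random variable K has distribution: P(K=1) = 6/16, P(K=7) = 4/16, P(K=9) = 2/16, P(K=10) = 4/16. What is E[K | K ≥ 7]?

P(K ≥ 7) = 5/8.
Σ over the event: 7·1/4 + 9·1/8 + 10·1/4 = 43/8.
E[K | K ≥ 7] = (43/8) / (5/8) = 43/5.

43/5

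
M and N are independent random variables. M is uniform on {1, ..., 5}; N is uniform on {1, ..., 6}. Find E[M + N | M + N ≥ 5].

P(M + N ≥ 5) = 4/5.
Summing (M+N)·P(x,y) over outcomes with M + N ≥ 5 gives 35/6.
E[M + N | M + N ≥ 5] = (35/6) / (4/5) = 175/24.

175/24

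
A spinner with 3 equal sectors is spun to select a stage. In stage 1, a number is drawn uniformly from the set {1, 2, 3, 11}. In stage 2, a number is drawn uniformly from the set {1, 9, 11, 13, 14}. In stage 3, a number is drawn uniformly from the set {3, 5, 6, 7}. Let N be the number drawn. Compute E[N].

191/30

E[N | stage 1] = (1+2+3+11)/4 = 17/4.
E[N | stage 2] = (1+9+11+13+14)/5 = 48/5.
E[N | stage 3] = (3+5+6+7)/4 = 21/4.
E[N] = (1/3)·(17/4) + (1/3)·(48/5) + (1/3)·(21/4) = 191/30.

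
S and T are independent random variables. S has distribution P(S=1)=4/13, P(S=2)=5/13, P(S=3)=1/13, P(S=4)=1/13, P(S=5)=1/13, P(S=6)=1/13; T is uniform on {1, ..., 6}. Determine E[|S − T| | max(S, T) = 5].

11/4

P(max(S, T) = 5) = 8/39.
Summing |S−T|·P(x,y) over outcomes with max(S, T) = 5 gives 22/39.
E[|S − T| | max(S, T) = 5] = (22/39) / (8/39) = 11/4.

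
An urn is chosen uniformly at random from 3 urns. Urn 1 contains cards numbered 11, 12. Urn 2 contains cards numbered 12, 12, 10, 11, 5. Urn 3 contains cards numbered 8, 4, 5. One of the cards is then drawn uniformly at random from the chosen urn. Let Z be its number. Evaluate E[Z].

163/18

E[Z | urn 1] = (11+12)/2 = 23/2.
E[Z | urn 2] = (12+12+10+11+5)/5 = 10.
E[Z | urn 3] = (8+4+5)/3 = 17/3.
By the law of total expectation,
E[Z] = (1/3)·(23/2) + (1/3)·(10) + (1/3)·(17/3) = 163/18.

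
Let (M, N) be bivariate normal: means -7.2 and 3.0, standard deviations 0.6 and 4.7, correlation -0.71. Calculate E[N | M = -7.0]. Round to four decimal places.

1.8877

E[N | M=x] = μ_N + ρ(σ_N/σ_M)(x − μ_M) for jointly normal variables.
E[N | M=-7.0] = 3.0 + (-0.71)·(4.7/0.6)·(-7.0 − (-7.2)) = 3.0 + (-5.5617)·(0.2) = 1.8877.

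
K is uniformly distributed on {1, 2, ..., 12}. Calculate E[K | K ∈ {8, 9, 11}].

P(K ∈ {8, 9, 11}) = 1/4.
Σ over the event: 8·1/12 + 9·1/12 + 11·1/12 = 7/3.
E[K | K ∈ {8, 9, 11}] = (7/3) / (1/4) = 28/3.

28/3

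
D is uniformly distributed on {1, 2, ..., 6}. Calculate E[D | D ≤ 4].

5/2

Given D ≤ 4, D is equally likely to be any of {1, 2, 3, 4}.
E[D | D ≤ 4] = (1 + 2 + 3 + 4) / 4 = 5/2.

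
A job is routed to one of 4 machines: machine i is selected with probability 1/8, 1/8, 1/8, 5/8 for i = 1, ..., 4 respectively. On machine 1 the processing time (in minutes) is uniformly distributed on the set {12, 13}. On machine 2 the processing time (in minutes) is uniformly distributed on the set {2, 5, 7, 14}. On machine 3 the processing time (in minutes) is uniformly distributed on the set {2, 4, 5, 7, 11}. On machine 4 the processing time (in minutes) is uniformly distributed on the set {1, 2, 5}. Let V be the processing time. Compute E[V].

1159/240

E[V | machine 1] = (12+13)/2 = 25/2.
E[V | machine 2] = (2+5+7+14)/4 = 7.
E[V | machine 3] = (2+4+5+7+11)/5 = 29/5.
E[V | machine 4] = (1+2+5)/3 = 8/3.
By the law of total expectation,
E[V] = (1/8)·(25/2) + (1/8)·(7) + (1/8)·(29/5) + (5/8)·(8/3) = 1159/240.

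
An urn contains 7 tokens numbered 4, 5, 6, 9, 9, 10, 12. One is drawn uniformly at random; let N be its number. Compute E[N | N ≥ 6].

46/5

P(N ≥ 6) = 5/7.
Σ over the event: 6·1/7 + 9·2/7 + 10·1/7 + 12·1/7 = 46/7.
E[N | N ≥ 6] = (46/7) / (5/7) = 46/5.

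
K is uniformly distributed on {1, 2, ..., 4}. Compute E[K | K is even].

Given K is even, K is equally likely to be any of {2, 4}.
E[K | K is even] = (2 + 4) / 2 = 3.

3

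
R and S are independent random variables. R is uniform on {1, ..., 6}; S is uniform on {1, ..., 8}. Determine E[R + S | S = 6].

P(S = 6) = 1/8.
Summing (R+S)·P(x,y) over outcomes with S = 6 gives 19/16.
E[R + S | S = 6] = (19/16) / (1/8) = 19/2.

19/2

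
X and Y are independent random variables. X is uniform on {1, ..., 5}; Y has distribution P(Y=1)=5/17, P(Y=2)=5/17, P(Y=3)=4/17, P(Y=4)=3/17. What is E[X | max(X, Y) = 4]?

43/13

P(max(X, Y) = 4) = 26/85.
Summing X·P(x,y) over outcomes with max(X, Y) = 4 gives 86/85.
E[X | max(X, Y) = 4] = (86/85) / (26/85) = 43/13.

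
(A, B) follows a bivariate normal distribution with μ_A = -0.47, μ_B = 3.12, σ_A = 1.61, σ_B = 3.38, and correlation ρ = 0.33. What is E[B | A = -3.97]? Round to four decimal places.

The regression of B on A has slope ρ·σ_B/σ_A and passes through (μ_A, μ_B).
E[B | A=-3.97] = 3.12 + (0.33)·(3.38/1.61)·(-3.97 − (-0.47)) = 3.12 + (0.6928)·(-3.5) = 0.6952.

0.6952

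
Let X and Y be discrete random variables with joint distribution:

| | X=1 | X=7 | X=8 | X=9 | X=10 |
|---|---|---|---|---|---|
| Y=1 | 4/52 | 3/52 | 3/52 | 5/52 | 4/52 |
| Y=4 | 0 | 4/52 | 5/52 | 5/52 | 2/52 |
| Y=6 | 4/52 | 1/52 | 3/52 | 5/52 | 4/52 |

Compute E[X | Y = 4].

P(Y = 4) = 4/13.
Σ X·P over the event = 7·(4/52) + 8·(5/52) + 9·(5/52) + 10·(2/52) = 133/52.
E[X | Y = 4] = (133/52) / (4/13) = 133/16.

133/16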